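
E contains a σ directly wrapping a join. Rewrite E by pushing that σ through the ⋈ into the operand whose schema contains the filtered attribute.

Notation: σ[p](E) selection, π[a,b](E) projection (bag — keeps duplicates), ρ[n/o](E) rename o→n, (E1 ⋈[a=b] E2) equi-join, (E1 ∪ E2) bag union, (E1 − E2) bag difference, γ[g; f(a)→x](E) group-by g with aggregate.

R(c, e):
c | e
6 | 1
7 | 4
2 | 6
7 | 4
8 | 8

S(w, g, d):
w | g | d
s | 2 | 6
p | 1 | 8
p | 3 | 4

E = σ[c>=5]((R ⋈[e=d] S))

σ filters on c, owned by the left side.
E' = (σ[c>=5](R) ⋈[e=d] S)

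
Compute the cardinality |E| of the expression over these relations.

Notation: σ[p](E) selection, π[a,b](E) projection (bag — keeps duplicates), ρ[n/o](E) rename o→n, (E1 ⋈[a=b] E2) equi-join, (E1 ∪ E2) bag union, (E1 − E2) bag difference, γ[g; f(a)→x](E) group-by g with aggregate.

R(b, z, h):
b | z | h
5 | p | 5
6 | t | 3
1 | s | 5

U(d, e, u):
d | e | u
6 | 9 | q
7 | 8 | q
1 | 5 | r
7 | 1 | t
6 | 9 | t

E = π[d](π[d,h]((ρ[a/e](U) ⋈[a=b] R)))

Row counts bottom-up:
  U → 5
  ρ[a/e](U) → 5
  R → 3
  (ρ[a/e](U) ⋈[a=b] R) → 2
  π[d,h]((ρ[a/e](U) ⋈[a=b] R)) → 2
  π[d](π[d,h]((ρ[a/e](U) ⋈[a=b] R))) → 2

|E| = 2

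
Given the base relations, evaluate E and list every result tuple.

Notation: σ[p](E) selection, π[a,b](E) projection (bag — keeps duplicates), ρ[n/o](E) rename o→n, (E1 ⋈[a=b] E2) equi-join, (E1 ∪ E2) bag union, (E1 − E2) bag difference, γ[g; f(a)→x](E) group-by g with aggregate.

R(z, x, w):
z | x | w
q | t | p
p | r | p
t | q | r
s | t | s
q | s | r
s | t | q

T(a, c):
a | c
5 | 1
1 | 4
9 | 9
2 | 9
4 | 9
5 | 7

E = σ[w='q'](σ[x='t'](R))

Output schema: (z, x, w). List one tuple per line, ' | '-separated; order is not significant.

Subexpression sizes:
  R → 6
  σ[x='t'](R) → 3
  σ[w='q'](σ[x='t'](R)) → 1

== RESULT ==
z | x | w
s | t | q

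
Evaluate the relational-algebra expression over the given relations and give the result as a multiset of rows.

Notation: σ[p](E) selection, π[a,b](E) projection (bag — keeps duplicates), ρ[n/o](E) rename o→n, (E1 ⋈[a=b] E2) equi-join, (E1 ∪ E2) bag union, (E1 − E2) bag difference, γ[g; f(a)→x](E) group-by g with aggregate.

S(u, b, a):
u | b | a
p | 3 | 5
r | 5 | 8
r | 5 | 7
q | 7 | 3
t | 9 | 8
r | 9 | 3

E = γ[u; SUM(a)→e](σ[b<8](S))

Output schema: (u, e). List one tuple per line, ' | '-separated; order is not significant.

Per-node cardinality:
  S → 6
  σ[b<8](S) → 4
  γ[u; SUM(a)→e](σ[b<8](S)) → 3

== RESULT ==
u | e
p | 5
q | 3
r | 15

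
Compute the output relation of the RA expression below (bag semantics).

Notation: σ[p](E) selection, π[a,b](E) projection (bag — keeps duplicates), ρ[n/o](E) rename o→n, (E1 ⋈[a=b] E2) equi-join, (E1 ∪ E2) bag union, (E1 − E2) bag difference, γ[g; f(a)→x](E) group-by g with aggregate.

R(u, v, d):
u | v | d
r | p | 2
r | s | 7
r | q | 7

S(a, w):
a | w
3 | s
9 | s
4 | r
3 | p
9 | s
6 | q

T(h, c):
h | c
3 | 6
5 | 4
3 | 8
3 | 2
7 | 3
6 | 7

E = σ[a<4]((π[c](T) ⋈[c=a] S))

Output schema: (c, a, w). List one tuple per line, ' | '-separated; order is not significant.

Per-node cardinality:
  T → 6
  π[c](T) → 6
  S → 6
  (π[c](T) ⋈[c=a] S) → 4
  σ[a<4]((π[c](T) ⋈[c=a] S)) → 2

== RESULT ==
c | a | w
3 | 3 | p
3 | 3 | s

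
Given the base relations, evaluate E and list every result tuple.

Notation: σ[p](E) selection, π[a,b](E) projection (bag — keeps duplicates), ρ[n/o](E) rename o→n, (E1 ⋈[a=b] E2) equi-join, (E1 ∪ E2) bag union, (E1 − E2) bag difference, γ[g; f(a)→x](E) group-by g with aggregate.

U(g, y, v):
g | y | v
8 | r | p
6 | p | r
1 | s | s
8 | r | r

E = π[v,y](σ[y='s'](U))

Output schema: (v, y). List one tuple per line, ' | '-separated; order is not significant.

Per-node cardinality:
  U → 4
  σ[y='s'](U) → 1
  π[v,y](σ[y='s'](U)) → 1

== RESULT ==
v | y
s | s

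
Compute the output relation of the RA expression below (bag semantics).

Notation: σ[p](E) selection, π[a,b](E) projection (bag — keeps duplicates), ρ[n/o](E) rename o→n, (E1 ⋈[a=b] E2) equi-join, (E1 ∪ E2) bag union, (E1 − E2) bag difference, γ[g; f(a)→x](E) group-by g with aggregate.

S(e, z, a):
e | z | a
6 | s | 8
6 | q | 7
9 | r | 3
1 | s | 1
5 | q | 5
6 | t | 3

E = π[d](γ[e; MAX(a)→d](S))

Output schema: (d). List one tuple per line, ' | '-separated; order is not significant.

Stepwise |·|:
  S → 6
  γ[e; MAX(a)→d](S) → 4
  π[d](γ[e; MAX(a)→d](S)) → 4

== RESULT ==
d
1
3
5
8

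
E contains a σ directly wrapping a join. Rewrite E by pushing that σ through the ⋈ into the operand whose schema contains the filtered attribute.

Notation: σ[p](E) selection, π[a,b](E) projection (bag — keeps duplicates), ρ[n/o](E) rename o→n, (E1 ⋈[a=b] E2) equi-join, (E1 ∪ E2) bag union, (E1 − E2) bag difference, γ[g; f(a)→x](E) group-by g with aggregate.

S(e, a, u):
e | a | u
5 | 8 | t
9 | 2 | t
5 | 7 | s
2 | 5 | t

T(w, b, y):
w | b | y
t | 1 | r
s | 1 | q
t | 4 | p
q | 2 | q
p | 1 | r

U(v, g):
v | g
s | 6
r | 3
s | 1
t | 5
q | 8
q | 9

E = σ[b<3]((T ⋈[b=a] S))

σ filters on b, owned by the left side.
E' = (σ[b<3](T) ⋈[b=a] S)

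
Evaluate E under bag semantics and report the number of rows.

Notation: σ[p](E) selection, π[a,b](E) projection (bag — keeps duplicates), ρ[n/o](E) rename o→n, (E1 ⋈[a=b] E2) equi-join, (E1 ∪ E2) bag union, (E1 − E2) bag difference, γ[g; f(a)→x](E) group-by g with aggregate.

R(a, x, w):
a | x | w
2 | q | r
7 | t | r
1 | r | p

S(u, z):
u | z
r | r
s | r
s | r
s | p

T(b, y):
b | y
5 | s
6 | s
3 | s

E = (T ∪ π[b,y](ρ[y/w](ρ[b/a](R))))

Subexpression sizes:
  T → 3
  R → 3
  ρ[b/a](R) → 3
  ρ[y/w](ρ[b/a](R)) → 3
  π[b,y](ρ[y/w](ρ[b/a](R))) → 3
  (T ∪ π[b,y](ρ[y/w](ρ[b/a](R)))) → 6

|E| = 6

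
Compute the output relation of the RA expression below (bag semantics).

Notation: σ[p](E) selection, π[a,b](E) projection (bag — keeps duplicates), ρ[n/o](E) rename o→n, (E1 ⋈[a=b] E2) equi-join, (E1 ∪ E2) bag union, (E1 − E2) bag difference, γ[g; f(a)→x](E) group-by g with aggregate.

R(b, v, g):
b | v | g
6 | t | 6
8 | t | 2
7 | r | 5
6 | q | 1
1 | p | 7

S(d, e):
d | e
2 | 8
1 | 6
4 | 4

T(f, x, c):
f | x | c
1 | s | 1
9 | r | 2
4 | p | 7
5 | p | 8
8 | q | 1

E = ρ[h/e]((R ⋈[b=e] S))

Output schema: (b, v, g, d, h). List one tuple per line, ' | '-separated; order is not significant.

Per-node cardinality:
  R → 5
  S → 3
  (R ⋈[b=e] S) → 3
  ρ[h/e]((R ⋈[b=e] S)) → 3

== RESULT ==
b | v | g | d | h
6 | q | 1 | 1 | 6
6 | t | 6 | 1 | 6
8 | t | 2 | 2 | 8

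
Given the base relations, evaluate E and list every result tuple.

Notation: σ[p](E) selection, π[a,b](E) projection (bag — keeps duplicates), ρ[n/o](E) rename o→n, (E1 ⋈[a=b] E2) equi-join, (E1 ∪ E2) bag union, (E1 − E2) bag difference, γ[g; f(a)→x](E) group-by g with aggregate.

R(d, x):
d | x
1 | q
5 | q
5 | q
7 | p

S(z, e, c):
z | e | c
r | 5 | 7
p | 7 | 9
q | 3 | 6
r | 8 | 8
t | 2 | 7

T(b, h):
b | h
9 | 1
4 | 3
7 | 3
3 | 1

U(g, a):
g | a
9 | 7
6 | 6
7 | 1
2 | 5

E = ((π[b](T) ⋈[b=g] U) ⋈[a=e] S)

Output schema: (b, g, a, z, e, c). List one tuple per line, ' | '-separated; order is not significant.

Row counts bottom-up:
  T → 4
  π[b](T) → 4
  U → 4
  (π[b](T) ⋈[b=g] U) → 2
  S → 5
  ((π[b](T) ⋈[b=g] U) ⋈[a=e] S) → 1

== RESULT ==
b | g | a | z | e | c
9 | 9 | 7 | p | 7 | 9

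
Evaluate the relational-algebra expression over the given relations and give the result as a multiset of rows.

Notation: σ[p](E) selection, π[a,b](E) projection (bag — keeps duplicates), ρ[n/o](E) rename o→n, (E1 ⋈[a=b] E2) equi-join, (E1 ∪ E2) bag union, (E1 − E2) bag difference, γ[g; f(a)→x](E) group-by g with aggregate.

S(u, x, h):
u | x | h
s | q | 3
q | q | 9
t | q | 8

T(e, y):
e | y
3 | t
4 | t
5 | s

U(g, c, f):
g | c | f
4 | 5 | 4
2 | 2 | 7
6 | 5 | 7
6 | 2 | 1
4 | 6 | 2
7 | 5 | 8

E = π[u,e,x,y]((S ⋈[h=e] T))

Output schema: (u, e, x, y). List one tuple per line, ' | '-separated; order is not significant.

Subexpression sizes:
  S → 3
  T → 3
  (S ⋈[h=e] T) → 1
  π[u,e,x,y]((S ⋈[h=e] T)) → 1

== RESULT ==
u | e | x | y
s | 3 | q | t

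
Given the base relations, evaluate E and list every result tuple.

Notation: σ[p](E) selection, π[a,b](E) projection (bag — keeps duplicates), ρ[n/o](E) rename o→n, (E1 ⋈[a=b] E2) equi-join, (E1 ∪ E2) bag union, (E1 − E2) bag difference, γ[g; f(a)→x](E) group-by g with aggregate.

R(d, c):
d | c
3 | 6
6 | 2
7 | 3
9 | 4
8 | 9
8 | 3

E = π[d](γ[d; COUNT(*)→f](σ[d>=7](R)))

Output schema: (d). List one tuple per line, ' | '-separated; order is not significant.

Per-node cardinality:
  R → 6
  σ[d>=7](R) → 4
  γ[d; COUNT(*)→f](σ[d>=7](R)) → 3
  π[d](γ[d; COUNT(*)→f](σ[d>=7](R))) → 3

== RESULT ==
d
7
8
9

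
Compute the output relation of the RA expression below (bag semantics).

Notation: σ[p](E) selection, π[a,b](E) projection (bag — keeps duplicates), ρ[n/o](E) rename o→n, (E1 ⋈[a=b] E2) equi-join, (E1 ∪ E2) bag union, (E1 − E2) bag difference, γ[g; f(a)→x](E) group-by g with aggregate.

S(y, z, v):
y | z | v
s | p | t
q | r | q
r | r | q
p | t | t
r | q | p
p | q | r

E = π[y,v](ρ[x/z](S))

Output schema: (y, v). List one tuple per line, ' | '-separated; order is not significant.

Subexpression sizes:
  S → 6
  ρ[x/z](S) → 6
  π[y,v](ρ[x/z](S)) → 6

== RESULT ==
y | v
p | r
p | t
q | q
r | p
r | q
s | t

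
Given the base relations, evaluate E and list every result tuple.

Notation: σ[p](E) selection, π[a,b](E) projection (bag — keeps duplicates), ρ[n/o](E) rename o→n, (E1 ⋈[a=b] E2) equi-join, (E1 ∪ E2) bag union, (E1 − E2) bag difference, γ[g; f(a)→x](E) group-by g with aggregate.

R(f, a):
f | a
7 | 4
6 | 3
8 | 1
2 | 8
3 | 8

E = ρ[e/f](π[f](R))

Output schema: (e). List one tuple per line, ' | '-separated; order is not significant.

Row counts bottom-up:
  R → 5
  π[f](R) → 5
  ρ[e/f](π[f](R)) → 5

== RESULT ==
e
2
3
6
7
8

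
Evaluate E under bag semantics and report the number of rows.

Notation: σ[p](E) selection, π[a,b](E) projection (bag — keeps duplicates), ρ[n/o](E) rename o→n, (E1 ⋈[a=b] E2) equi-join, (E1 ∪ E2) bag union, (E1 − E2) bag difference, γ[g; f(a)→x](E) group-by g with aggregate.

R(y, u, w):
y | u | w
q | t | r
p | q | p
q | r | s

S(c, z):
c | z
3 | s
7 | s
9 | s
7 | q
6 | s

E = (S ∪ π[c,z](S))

Stepwise |·|:
  S → 5
  S → 5
  π[c,z](S) → 5
  (S ∪ π[c,z](S)) → 10

|E| = 10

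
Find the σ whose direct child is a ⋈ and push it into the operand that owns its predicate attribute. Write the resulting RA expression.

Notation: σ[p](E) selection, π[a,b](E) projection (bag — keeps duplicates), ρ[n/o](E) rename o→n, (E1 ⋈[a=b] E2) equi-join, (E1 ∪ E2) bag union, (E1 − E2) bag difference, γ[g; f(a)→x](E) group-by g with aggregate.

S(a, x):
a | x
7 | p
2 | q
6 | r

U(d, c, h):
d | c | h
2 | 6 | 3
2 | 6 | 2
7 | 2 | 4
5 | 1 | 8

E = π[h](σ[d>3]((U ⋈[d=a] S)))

σ filters on d, owned by the left side.
E' = π[h]((σ[d>3](U) ⋈[d=a] S))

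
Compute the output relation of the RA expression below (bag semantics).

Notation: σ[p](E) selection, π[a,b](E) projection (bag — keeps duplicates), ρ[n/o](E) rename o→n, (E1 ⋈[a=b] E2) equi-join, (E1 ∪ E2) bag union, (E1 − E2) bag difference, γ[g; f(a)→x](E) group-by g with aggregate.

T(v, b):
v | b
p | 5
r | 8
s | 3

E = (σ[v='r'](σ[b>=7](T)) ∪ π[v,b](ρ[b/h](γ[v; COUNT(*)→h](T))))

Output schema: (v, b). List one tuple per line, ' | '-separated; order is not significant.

Subexpression sizes:
  T → 3
  σ[b>=7](T) → 1
  σ[v='r'](σ[b>=7](T)) → 1
  T → 3
  γ[v; COUNT(*)→h](T) → 3
  ρ[b/h](γ[v; COUNT(*)→h](T)) → 3
  π[v,b](ρ[b/h](γ[v; COUNT(*)→h](T))) → 3
  (σ[v='r'](σ[b>=7](T)) ∪ π[v,b](ρ[b/h](γ[v; COUNT(*)→h](T)))) → 4

== RESULT ==
v | b
p | 1
r | 1
r | 8
s | 1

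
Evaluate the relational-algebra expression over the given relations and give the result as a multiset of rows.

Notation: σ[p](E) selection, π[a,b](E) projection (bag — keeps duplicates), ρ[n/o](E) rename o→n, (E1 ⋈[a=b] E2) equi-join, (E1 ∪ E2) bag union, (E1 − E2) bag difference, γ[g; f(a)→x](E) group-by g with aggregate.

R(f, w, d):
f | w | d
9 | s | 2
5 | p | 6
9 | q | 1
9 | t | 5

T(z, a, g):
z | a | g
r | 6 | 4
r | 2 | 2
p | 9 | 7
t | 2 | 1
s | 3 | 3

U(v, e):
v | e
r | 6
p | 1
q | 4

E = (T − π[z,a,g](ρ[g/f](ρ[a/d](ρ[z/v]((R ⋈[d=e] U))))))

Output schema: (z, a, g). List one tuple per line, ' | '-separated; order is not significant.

Subexpression sizes:
  T → 5
  R → 4
  U → 3
  (R ⋈[d=e] U) → 2
  ρ[z/v]((R ⋈[d=e] U)) → 2
  ρ[a/d](ρ[z/v]((R ⋈[d=e] U))) → 2
  ρ[g/f](ρ[a/d](ρ[z/v]((R ⋈[d=e] U)))) → 2
  π[z,a,g](ρ[g/f](ρ[a/d](ρ[z/v]((R ⋈[d=e] U))))) → 2
  (T − π[z,a,g](ρ[g/f](ρ[a/d](ρ[z/v]((R ⋈[d=e] U)))))) → 5

== RESULT ==
z | a | g
p | 9 | 7
r | 2 | 2
r | 6 | 4
s | 3 | 3
t | 2 | 1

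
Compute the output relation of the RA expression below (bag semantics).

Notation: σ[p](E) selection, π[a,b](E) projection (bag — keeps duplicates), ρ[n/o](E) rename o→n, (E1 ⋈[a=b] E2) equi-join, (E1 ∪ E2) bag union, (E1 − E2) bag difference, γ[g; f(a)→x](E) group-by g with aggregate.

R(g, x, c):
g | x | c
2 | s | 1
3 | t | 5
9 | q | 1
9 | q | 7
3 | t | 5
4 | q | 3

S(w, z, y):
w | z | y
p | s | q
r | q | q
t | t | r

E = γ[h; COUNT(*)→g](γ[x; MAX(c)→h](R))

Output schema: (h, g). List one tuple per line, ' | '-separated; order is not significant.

Row counts bottom-up:
  R → 6
  γ[x; MAX(c)→h](R) → 3
  γ[h; COUNT(*)→g](γ[x; MAX(c)→h](R)) → 3

== RESULT ==
h | g
1 | 1
5 | 1
7 | 1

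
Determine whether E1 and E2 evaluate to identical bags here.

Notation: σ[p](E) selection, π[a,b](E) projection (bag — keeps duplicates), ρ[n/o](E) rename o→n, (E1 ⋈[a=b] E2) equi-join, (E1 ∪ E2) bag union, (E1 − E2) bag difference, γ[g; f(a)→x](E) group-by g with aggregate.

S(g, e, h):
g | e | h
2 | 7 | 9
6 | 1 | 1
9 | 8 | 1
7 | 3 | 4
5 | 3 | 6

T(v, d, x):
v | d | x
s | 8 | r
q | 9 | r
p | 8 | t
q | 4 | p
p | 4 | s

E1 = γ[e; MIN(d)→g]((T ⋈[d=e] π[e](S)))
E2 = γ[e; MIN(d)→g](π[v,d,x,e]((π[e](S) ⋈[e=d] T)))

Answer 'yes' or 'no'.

E1 stepwise |·|:
  T → 5
  S → 5
  π[e](S) → 5
  (T ⋈[d=e] π[e](S)) → 2
  γ[e; MIN(d)→g]((T ⋈[d=e] π[e](S))) → 1
E2 stepwise |·|:
  S → 5
  π[e](S) → 5
  T → 5
  (π[e](S) ⋈[e=d] T) → 2
  π[v,d,x,e]((π[e](S) ⋈[e=d] T)) → 2
  γ[e; MIN(d)→g](π[v,d,x,e]((π[e](S) ⋈[e=d] T))) → 1

E1 and E2 produce the same multiset:
e | g
8 | 8

yes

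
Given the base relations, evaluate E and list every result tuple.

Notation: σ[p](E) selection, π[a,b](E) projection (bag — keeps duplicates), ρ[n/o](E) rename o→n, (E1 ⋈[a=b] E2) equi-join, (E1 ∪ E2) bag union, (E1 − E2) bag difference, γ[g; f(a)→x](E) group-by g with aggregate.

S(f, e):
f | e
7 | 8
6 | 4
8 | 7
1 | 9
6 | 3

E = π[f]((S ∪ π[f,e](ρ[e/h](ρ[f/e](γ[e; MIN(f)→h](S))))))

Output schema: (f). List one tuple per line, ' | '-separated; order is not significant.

Per-node cardinality:
  S → 5
  S → 5
  γ[e; MIN(f)→h](S) → 5
  ρ[f/e](γ[e; MIN(f)→h](S)) → 5
  ρ[e/h](ρ[f/e](γ[e; MIN(f)→h](S))) → 5
  π[f,e](ρ[e/h](ρ[f/e](γ[e; MIN(f)→h](S)))) → 5
  (S ∪ π[f,e](ρ[e/h](ρ[f/e](γ[e; MIN(f)→h](S))))) → 10
  π[f]((S ∪ π[f,e](ρ[e/h](ρ[f/e](γ[e; MIN(f)→h](S)))))) → 10

== RESULT ==
f
1
3
4
6
6
7
7
8
8
9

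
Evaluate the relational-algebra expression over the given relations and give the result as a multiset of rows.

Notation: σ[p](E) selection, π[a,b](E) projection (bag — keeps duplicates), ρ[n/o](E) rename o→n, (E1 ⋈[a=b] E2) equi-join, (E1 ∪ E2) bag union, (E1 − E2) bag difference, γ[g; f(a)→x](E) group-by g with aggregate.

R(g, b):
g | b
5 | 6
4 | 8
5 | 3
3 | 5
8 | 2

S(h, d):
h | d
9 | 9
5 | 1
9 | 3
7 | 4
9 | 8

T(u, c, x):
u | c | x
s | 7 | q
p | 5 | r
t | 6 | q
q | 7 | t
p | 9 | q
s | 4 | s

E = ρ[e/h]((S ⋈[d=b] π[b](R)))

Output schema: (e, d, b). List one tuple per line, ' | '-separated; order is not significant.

Subexpression sizes:
  S → 5
  R → 5
  π[b](R) → 5
  (S ⋈[d=b] π[b](R)) → 2
  ρ[e/h]((S ⋈[d=b] π[b](R))) → 2

== RESULT ==
e | d | b
9 | 3 | 3
9 | 8 | 8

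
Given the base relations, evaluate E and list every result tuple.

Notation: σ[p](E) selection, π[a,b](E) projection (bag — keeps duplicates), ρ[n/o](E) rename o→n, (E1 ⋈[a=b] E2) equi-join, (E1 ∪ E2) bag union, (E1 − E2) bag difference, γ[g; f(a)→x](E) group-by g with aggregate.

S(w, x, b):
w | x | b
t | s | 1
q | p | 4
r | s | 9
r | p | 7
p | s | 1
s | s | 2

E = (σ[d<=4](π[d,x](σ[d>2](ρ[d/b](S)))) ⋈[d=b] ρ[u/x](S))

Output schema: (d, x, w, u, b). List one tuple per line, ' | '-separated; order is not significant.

Stepwise |·|:
  S → 6
  ρ[d/b](S) → 6
  σ[d>2](ρ[d/b](S)) → 3
  π[d,x](σ[d>2](ρ[d/b](S))) → 3
  σ[d<=4](π[d,x](σ[d>2](ρ[d/b](S)))) → 1
  S → 6
  ρ[u/x](S) → 6
  (σ[d<=4](π[d,x](σ[d>2](ρ[d/b](S)))) ⋈[d=b] ρ[u/x](S)) → 1

== RESULT ==
d | x | w | u | b
4 | p | q | p | 4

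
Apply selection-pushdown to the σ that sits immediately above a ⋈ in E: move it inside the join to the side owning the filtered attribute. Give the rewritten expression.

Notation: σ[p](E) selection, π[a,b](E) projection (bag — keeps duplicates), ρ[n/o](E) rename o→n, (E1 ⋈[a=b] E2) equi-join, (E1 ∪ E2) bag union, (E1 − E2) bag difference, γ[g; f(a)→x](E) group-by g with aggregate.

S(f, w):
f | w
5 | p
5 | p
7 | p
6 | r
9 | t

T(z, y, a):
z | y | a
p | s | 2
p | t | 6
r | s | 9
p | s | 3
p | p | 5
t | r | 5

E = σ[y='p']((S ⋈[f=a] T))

σ filters on y, owned by the right side.
E' = (S ⋈[f=a] σ[y='p'](T))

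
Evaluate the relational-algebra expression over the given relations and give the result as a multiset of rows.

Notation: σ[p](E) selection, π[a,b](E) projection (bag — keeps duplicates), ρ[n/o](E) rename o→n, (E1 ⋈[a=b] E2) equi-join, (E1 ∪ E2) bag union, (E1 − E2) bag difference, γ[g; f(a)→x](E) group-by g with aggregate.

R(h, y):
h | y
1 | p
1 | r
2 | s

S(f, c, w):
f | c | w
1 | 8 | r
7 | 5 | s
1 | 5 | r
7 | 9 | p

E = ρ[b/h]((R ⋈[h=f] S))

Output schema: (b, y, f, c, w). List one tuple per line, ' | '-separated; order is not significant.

Stepwise |·|:
  R → 3
  S → 4
  (R ⋈[h=f] S) → 4
  ρ[b/h]((R ⋈[h=f] S)) → 4

== RESULT ==
b | y | f | c | w
1 | p | 1 | 5 | r
1 | p | 1 | 8 | r
1 | r | 1 | 5 | r
1 | r | 1 | 8 | r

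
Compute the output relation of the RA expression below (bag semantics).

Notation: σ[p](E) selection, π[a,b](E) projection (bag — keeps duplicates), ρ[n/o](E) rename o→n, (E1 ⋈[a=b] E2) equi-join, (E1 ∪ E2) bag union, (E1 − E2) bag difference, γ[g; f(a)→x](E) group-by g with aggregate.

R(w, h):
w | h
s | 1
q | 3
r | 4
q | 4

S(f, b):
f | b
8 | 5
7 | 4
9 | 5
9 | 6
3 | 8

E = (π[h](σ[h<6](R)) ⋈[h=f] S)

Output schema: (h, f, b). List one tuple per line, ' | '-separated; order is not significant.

Stepwise |·|:
  R → 4
  σ[h<6](R) → 4
  π[h](σ[h<6](R)) → 4
  S → 5
  (π[h](σ[h<6](R)) ⋈[h=f] S) → 1

== RESULT ==
h | f | b
3 | 3 | 8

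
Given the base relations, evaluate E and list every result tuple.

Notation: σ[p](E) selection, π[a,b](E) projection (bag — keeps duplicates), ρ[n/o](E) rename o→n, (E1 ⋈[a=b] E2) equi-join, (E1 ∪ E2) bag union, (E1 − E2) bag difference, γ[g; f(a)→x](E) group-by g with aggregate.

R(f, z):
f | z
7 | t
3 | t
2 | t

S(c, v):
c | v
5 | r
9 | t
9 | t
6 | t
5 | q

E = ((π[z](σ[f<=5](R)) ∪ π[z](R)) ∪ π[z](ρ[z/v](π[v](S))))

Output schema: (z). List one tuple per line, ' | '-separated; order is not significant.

Stepwise |·|:
  R → 3
  σ[f<=5](R) → 2
  π[z](σ[f<=5](R)) → 2
  R → 3
  π[z](R) → 3
  (π[z](σ[f<=5](R)) ∪ π[z](R)) → 5
  S → 5
  π[v](S) → 5
  ρ[z/v](π[v](S)) → 5
  π[z](ρ[z/v](π[v](S))) → 5
  ((π[z](σ[f<=5](R)) ∪ π[z](R)) ∪ π[z](ρ[z/v](π[v](S)))) → 10

== RESULT ==
z
q
r
t
t
t
t
t
t
t
t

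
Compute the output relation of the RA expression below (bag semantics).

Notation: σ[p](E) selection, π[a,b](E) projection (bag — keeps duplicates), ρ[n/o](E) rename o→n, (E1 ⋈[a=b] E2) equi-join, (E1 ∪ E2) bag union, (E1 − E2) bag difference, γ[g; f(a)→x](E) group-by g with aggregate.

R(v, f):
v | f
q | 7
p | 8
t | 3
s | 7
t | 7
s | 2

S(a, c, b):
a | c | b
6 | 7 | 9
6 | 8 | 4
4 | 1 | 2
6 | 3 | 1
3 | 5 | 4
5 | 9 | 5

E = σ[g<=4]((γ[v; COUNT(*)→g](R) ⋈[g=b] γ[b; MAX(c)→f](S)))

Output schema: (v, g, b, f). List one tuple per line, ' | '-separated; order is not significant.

Stepwise |·|:
  R → 6
  γ[v; COUNT(*)→g](R) → 4
  S → 6
  γ[b; MAX(c)→f](S) → 5
  (γ[v; COUNT(*)→g](R) ⋈[g=b] γ[b; MAX(c)→f](S)) → 4
  σ[g<=4]((γ[v; COUNT(*)→g](R) ⋈[g=b] γ[b; MAX(c)→f](S))) → 4

== RESULT ==
v | g | b | f
p | 1 | 1 | 3
q | 1 | 1 | 3
s | 2 | 2 | 1
t | 2 | 2 | 1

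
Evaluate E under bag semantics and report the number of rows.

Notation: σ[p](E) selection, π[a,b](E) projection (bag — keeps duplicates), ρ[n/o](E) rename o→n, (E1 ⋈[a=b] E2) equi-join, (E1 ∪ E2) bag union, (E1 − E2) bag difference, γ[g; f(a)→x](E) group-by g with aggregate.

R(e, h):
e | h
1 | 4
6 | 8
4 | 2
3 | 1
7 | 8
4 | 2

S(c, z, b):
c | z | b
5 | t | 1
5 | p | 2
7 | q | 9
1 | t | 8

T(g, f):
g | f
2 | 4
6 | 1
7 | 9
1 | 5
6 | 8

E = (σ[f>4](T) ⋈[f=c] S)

Stepwise |·|:
  T → 5
  σ[f>4](T) → 3
  S → 4
  (σ[f>4](T) ⋈[f=c] S) → 2

|E| = 2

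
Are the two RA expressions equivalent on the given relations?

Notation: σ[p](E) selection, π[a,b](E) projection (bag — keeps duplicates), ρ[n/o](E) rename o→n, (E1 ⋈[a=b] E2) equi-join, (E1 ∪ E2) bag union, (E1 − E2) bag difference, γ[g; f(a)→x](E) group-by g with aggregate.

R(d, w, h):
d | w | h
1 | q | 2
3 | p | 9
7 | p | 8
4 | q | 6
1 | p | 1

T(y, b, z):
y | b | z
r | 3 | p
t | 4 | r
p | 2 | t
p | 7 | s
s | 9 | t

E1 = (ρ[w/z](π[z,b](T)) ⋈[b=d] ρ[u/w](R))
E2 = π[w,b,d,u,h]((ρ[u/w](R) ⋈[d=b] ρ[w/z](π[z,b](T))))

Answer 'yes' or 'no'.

E1 per-node cardinality:
  T → 5
  π[z,b](T) → 5
  ρ[w/z](π[z,b](T)) → 5
  R → 5
  ρ[u/w](R) → 5
  (ρ[w/z](π[z,b](T)) ⋈[b=d] ρ[u/w](R)) → 3
E2 per-node cardinality:
  R → 5
  ρ[u/w](R) → 5
  T → 5
  π[z,b](T) → 5
  ρ[w/z](π[z,b](T)) → 5
  (ρ[u/w](R) ⋈[d=b] ρ[w/z](π[z,b](T))) → 3
  π[w,b,d,u,h]((ρ[u/w](R) ⋈[d=b] ρ[w/z](π[z,b](T)))) → 3

E1 and E2 produce the same multiset:
w | b | d | u | h
p | 3 | 3 | p | 9
r | 4 | 4 | q | 6
s | 7 | 7 | p | 8

yes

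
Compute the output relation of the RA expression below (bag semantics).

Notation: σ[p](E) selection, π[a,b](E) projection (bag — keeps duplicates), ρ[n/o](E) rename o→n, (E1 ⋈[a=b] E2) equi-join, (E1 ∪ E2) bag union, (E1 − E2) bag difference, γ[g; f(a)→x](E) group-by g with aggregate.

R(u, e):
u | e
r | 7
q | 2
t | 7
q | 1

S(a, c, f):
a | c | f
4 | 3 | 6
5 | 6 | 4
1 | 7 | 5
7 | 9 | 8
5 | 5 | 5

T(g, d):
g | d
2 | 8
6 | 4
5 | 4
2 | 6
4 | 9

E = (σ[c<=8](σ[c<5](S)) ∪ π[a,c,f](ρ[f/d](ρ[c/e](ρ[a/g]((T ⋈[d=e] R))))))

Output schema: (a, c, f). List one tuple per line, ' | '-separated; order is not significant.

Stepwise |·|:
  S → 5
  σ[c<5](S) → 1
  σ[c<=8](σ[c<5](S)) → 1
  T → 5
  R → 4
  (T ⋈[d=e] R) → 0
  ρ[a/g]((T ⋈[d=e] R)) → 0
  ρ[c/e](ρ[a/g]((T ⋈[d=e] R))) → 0
  ρ[f/d](ρ[c/e](ρ[a/g]((T ⋈[d=e] R)))) → 0
  π[a,c,f](ρ[f/d](ρ[c/e](ρ[a/g]((T ⋈[d=e] R))))) → 0
  (σ[c<=8](σ[c<5](S)) ∪ π[a,c,f](ρ[f/d](ρ[c/e](ρ[a/g]((T ⋈[d=e] R)))))) → 1

== RESULT ==
a | c | f
4 | 3 | 6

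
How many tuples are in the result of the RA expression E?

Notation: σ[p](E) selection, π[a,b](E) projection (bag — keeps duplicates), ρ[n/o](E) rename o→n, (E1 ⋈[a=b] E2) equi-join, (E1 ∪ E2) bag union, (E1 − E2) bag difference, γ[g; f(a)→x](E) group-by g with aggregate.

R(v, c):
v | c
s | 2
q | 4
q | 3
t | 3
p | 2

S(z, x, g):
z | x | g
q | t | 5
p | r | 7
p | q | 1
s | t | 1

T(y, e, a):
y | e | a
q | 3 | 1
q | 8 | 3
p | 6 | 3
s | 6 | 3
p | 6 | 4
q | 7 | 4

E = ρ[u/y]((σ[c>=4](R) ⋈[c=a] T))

Stepwise |·|:
  R → 5
  σ[c>=4](R) → 1
  T → 6
  (σ[c>=4](R) ⋈[c=a] T) → 2
  ρ[u/y]((σ[c>=4](R) ⋈[c=a] T)) → 2

|E| = 2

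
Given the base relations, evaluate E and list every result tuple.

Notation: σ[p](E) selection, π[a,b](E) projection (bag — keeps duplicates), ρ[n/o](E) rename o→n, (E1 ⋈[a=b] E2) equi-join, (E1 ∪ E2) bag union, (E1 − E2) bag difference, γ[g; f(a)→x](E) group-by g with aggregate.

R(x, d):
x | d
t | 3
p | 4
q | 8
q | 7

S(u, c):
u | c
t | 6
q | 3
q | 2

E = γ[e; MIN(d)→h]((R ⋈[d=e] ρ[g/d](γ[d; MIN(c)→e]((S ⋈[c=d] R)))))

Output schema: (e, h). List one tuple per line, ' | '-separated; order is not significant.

Subexpression sizes:
  R → 4
  S → 3
  R → 4
  (S ⋈[c=d] R) → 1
  γ[d; MIN(c)→e]((S ⋈[c=d] R)) → 1
  ρ[g/d](γ[d; MIN(c)→e]((S ⋈[c=d] R))) → 1
  (R ⋈[d=e] ρ[g/d](γ[d; MIN(c)→e]((S ⋈[c=d] R)))) → 1
  γ[e; MIN(d)→h]((R ⋈[d=e] ρ[g/d](γ[d; MIN(c)→e]((S ⋈[c=d] R))))) → 1

== RESULT ==
e | h
3 | 3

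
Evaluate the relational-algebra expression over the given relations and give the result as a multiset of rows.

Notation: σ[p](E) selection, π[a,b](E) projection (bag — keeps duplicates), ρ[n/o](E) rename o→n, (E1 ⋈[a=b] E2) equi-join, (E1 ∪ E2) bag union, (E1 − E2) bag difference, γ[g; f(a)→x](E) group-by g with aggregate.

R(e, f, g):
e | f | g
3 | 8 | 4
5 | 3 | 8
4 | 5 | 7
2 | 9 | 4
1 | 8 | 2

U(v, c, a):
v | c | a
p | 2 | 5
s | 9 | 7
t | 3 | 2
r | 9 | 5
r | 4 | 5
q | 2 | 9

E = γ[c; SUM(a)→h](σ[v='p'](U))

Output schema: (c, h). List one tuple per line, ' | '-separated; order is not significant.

Per-node cardinality:
  U → 6
  σ[v='p'](U) → 1
  γ[c; SUM(a)→h](σ[v='p'](U)) → 1

== RESULT ==
c | h
2 | 5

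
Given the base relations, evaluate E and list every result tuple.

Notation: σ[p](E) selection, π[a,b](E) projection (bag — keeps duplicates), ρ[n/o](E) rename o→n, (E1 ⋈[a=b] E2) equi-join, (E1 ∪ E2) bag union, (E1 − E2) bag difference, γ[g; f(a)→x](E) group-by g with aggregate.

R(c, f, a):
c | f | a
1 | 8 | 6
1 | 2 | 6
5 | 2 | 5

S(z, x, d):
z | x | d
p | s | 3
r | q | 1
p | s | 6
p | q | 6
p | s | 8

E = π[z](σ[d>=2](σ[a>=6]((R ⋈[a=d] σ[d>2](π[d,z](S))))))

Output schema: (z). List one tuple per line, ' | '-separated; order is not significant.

Row counts bottom-up:
  R → 3
  S → 5
  π[d,z](S) → 5
  σ[d>2](π[d,z](S)) → 4
  (R ⋈[a=d] σ[d>2](π[d,z](S))) → 4
  σ[a>=6]((R ⋈[a=d] σ[d>2](π[d,z](S)))) → 4
  σ[d>=2](σ[a>=6]((R ⋈[a=d] σ[d>2](π[d,z](S))))) → 4
  π[z](σ[d>=2](σ[a>=6]((R ⋈[a=d] σ[d>2](π[d,z](S)))))) → 4

== RESULT ==
z
p
p
p
p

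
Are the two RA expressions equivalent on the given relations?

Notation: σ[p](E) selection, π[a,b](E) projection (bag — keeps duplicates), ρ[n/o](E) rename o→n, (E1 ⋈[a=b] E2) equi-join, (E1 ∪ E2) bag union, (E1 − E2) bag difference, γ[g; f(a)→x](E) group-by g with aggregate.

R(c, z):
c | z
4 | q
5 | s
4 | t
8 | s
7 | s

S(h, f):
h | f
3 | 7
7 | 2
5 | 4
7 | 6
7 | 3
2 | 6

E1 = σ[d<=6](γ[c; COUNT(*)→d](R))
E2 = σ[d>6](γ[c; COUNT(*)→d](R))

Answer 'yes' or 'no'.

E1 row counts bottom-up:
  R → 5
  γ[c; COUNT(*)→d](R) → 4
  σ[d<=6](γ[c; COUNT(*)→d](R)) → 4
E2 row counts bottom-up:
  R → 5
  γ[c; COUNT(*)→d](R) → 4
  σ[d>6](γ[c; COUNT(*)→d](R)) → 0

E1 result:
c | d
4 | 2
5 | 1
7 | 1
8 | 1
E2 result:
c | d
(0 rows)
Witness: (7, 1) appears 1× in E1 but 0× in E2.

no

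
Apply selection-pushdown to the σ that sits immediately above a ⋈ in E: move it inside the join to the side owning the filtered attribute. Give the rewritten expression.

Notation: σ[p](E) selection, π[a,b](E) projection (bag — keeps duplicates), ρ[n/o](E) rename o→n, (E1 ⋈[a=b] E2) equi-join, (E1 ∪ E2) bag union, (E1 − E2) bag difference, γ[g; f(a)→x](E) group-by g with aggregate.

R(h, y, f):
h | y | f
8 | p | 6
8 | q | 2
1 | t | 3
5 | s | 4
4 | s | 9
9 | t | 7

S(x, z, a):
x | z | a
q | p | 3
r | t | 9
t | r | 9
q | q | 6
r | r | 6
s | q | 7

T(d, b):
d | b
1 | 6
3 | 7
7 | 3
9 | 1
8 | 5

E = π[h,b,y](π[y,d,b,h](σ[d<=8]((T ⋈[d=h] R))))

σ filters on d, owned by the left side.
E' = π[h,b,y](π[y,d,b,h]((σ[d<=8](T) ⋈[d=h] R)))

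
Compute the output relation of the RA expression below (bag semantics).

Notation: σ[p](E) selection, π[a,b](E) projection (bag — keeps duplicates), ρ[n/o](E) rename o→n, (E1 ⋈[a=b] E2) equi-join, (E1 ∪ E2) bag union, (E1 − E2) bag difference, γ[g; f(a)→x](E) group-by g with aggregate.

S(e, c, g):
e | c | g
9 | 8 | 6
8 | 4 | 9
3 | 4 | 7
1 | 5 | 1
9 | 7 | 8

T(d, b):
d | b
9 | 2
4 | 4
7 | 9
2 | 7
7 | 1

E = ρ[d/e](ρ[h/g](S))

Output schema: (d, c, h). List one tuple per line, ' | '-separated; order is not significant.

Per-node cardinality:
  S → 5
  ρ[h/g](S) → 5
  ρ[d/e](ρ[h/g](S)) → 5

== RESULT ==
d | c | h
1 | 5 | 1
3 | 4 | 7
8 | 4 | 9
9 | 7 | 8
9 | 8 | 6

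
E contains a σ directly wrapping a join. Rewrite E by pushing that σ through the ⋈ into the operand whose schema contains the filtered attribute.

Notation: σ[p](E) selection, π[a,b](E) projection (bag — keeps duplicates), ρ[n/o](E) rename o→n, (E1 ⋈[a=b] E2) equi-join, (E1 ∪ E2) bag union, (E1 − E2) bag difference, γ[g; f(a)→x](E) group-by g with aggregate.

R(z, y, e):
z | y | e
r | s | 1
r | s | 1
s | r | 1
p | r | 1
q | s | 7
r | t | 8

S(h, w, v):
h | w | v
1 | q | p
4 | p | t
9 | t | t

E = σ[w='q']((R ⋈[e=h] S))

σ filters on w, owned by the right side.
E' = (R ⋈[e=h] σ[w='q'](S))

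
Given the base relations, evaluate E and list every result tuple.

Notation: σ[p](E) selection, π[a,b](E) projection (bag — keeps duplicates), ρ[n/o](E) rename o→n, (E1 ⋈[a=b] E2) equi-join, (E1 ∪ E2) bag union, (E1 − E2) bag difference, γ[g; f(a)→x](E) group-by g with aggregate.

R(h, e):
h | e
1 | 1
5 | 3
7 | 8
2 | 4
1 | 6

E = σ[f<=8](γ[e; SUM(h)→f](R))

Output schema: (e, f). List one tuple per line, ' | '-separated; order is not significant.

Stepwise |·|:
  R → 5
  γ[e; SUM(h)→f](R) → 5
  σ[f<=8](γ[e; SUM(h)→f](R)) → 5

== RESULT ==
e | f
1 | 1
3 | 5
4 | 2
6 | 1
8 | 7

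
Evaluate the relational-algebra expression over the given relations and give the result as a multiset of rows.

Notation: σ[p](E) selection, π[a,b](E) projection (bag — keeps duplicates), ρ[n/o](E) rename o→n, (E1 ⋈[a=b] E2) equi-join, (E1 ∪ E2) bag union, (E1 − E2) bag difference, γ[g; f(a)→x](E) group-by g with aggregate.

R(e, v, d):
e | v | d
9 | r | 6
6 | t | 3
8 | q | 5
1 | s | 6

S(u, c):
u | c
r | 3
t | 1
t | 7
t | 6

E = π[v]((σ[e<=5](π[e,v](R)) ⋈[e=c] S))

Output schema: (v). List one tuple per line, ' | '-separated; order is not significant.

Stepwise |·|:
  R → 4
  π[e,v](R) → 4
  σ[e<=5](π[e,v](R)) → 1
  S → 4
  (σ[e<=5](π[e,v](R)) ⋈[e=c] S) → 1
  π[v]((σ[e<=5](π[e,v](R)) ⋈[e=c] S)) → 1

== RESULT ==
v
s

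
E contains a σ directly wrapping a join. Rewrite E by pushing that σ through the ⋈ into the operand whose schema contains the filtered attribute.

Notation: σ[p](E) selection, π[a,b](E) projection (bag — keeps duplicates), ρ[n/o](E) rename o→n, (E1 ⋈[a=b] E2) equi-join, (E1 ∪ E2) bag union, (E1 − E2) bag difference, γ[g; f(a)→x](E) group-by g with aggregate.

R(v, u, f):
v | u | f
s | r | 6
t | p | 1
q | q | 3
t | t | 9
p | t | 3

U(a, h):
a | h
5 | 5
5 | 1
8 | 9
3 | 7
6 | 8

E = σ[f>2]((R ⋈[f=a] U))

σ filters on f, owned by the left side.
E' = (σ[f>2](R) ⋈[f=a] U)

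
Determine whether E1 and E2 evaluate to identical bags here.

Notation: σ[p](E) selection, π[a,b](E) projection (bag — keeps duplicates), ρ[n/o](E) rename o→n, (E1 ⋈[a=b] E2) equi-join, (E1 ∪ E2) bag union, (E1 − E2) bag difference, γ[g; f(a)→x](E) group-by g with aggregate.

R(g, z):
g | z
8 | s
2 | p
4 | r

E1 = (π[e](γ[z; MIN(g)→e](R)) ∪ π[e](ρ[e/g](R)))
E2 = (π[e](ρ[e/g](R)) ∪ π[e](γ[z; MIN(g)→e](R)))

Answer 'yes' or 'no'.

E1 per-node cardinality:
  R → 3
  γ[z; MIN(g)→e](R) → 3
  π[e](γ[z; MIN(g)→e](R)) → 3
  R → 3
  ρ[e/g](R) → 3
  π[e](ρ[e/g](R)) → 3
  (π[e](γ[z; MIN(g)→e](R)) ∪ π[e](ρ[e/g](R))) → 6
E2 per-node cardinality:
  R → 3
  ρ[e/g](R) → 3
  π[e](ρ[e/g](R)) → 3
  R → 3
  γ[z; MIN(g)→e](R) → 3
  π[e](γ[z; MIN(g)→e](R)) → 3
  (π[e](ρ[e/g](R)) ∪ π[e](γ[z; MIN(g)→e](R))) → 6

E1 and E2 produce the same multiset:
e
2
2
4
4
8
8

yes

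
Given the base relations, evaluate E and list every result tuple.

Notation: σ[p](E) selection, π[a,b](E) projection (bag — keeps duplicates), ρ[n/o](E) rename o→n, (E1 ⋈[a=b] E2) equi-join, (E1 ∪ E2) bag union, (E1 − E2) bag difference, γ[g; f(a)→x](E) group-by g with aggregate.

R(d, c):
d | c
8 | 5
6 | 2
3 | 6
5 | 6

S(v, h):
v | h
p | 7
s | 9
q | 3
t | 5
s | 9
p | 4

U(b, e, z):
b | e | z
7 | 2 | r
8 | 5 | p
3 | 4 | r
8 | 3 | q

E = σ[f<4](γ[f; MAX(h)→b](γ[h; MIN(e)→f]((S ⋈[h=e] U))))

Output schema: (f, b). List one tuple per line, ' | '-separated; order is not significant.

Row counts bottom-up:
  S → 6
  U → 4
  (S ⋈[h=e] U) → 3
  γ[h; MIN(e)→f]((S ⋈[h=e] U)) → 3
  γ[f; MAX(h)→b](γ[h; MIN(e)→f]((S ⋈[h=e] U))) → 3
  σ[f<4](γ[f; MAX(h)→b](γ[h; MIN(e)→f]((S ⋈[h=e] U)))) → 1

== RESULT ==
f | b
3 | 3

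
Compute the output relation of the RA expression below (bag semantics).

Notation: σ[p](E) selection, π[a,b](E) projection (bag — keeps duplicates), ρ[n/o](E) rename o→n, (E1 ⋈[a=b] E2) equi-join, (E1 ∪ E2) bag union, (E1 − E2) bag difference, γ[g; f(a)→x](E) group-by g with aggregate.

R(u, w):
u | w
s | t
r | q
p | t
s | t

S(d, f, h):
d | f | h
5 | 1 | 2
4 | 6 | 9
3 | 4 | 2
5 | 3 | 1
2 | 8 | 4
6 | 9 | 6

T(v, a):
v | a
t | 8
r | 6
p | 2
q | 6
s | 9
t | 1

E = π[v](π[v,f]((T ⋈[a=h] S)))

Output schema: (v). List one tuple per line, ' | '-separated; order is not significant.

Subexpression sizes:
  T → 6
  S → 6
  (T ⋈[a=h] S) → 6
  π[v,f]((T ⋈[a=h] S)) → 6
  π[v](π[v,f]((T ⋈[a=h] S))) → 6

== RESULT ==
v
p
p
q
r
s
t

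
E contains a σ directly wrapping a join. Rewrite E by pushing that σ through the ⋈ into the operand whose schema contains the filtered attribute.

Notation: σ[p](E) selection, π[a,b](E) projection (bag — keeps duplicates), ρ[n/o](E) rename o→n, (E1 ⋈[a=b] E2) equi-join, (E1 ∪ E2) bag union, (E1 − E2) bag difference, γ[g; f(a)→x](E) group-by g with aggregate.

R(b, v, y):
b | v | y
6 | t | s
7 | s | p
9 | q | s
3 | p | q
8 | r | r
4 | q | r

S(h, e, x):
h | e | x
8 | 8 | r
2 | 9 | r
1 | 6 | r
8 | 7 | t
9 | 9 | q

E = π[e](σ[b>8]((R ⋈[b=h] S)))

σ filters on b, owned by the left side.
E' = π[e]((σ[b>8](R) ⋈[b=h] S))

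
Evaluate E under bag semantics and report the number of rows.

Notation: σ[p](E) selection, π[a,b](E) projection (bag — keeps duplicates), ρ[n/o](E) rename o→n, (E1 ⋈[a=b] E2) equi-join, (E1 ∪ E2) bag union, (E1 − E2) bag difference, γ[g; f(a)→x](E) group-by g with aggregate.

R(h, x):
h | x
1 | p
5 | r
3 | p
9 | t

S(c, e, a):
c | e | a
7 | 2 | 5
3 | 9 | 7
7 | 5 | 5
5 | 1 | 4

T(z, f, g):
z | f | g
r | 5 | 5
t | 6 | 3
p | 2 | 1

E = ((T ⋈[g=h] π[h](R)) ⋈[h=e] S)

Row counts bottom-up:
  T → 3
  R → 4
  π[h](R) → 4
  (T ⋈[g=h] π[h](R)) → 3
  S → 4
  ((T ⋈[g=h] π[h](R)) ⋈[h=e] S) → 2

|E| = 2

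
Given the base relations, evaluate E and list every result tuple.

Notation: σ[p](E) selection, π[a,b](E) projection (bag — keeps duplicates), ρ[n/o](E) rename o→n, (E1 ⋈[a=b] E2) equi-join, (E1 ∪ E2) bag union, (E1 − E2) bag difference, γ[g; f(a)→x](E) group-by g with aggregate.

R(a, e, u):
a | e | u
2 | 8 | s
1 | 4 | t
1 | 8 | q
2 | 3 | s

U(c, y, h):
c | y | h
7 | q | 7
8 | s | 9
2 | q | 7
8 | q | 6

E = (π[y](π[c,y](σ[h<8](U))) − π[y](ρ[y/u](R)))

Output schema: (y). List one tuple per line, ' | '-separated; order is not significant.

Row counts bottom-up:
  U → 4
  σ[h<8](U) → 3
  π[c,y](σ[h<8](U)) → 3
  π[y](π[c,y](σ[h<8](U))) → 3
  R → 4
  ρ[y/u](R) → 4
  π[y](ρ[y/u](R)) → 4
  (π[y](π[c,y](σ[h<8](U))) − π[y](ρ[y/u](R))) → 2

== RESULT ==
y
q
q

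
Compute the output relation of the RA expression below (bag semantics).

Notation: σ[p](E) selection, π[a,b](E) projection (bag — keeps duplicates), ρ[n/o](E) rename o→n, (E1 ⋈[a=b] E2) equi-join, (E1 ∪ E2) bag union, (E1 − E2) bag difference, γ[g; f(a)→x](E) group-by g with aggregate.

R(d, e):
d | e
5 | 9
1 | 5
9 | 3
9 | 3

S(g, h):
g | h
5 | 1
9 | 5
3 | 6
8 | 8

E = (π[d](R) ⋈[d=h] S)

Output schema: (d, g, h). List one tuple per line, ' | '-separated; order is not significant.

Row counts bottom-up:
  R → 4
  π[d](R) → 4
  S → 4
  (π[d](R) ⋈[d=h] S) → 2

== RESULT ==
d | g | h
1 | 5 | 1
5 | 9 | 5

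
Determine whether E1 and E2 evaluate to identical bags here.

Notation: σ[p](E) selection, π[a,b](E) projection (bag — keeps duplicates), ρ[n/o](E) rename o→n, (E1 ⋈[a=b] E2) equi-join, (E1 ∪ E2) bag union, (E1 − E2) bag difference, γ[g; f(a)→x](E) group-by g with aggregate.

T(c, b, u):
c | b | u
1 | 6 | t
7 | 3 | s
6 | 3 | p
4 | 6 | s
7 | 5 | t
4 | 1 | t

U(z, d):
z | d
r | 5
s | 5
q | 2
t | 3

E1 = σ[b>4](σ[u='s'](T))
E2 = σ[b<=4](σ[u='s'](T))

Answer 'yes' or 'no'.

E1 stepwise |·|:
  T → 6
  σ[u='s'](T) → 2
  σ[b>4](σ[u='s'](T)) → 1
E2 stepwise |·|:
  T → 6
  σ[u='s'](T) → 2
  σ[b<=4](σ[u='s'](T)) → 1

E1 result:
c | b | u
4 | 6 | s
E2 result:
c | b | u
7 | 3 | s
Witness: (7, 3, 's') appears 0× in E1 but 1× in E2.

no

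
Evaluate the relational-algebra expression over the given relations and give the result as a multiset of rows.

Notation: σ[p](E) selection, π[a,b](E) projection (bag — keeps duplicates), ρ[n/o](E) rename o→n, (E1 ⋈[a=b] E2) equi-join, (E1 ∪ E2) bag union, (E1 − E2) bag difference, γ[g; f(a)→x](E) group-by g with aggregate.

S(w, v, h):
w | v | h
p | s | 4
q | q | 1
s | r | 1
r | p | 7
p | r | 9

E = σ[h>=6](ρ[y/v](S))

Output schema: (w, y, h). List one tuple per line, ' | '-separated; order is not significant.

Per-node cardinality:
  S → 5
  ρ[y/v](S) → 5
  σ[h>=6](ρ[y/v](S)) → 2

== RESULT ==
w | y | h
p | r | 9
r | p | 7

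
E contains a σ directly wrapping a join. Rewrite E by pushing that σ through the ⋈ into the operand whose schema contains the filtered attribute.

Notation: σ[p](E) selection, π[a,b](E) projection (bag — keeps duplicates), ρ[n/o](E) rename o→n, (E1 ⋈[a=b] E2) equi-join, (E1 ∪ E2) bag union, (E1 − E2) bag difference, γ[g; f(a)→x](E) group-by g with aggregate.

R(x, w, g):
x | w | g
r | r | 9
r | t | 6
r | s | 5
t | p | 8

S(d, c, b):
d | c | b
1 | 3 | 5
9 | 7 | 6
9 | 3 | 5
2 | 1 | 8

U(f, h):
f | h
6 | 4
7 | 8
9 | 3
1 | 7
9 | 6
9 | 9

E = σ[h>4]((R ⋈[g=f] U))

σ filters on h, owned by the right side.
E' = (R ⋈[g=f] σ[h>4](U))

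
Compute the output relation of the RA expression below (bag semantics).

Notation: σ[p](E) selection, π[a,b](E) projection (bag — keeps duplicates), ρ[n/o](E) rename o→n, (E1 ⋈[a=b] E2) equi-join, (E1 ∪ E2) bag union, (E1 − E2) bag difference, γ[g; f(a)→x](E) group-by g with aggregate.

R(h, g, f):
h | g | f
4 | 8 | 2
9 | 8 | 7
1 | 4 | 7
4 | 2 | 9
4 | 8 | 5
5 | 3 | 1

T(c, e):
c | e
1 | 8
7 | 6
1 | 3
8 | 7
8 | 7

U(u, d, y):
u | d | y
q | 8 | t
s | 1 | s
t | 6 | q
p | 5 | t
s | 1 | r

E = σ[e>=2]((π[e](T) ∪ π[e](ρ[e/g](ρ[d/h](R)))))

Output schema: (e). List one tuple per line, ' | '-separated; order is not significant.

Per-node cardinality:
  T → 5
  π[e](T) → 5
  R → 6
  ρ[d/h](R) → 6
  ρ[e/g](ρ[d/h](R)) → 6
  π[e](ρ[e/g](ρ[d/h](R))) → 6
  (π[e](T) ∪ π[e](ρ[e/g](ρ[d/h](R)))) → 11
  σ[e>=2]((π[e](T) ∪ π[e](ρ[e/g](ρ[d/h](R))))) → 11

== RESULT ==
e
2
3
3
4
6
7
7
8
8
8
8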